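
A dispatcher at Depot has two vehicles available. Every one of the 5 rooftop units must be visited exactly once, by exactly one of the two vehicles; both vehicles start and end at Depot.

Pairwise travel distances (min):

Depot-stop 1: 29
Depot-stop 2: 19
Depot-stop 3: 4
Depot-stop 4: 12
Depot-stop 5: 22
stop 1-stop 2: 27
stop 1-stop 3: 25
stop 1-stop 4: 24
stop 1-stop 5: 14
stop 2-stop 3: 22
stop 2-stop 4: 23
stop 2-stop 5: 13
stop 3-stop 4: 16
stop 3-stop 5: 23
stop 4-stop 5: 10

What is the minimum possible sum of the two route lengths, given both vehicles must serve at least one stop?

Check every non-empty split of the stops between the two vehicles; for each half take its own optimal tour:
  {stop 1} + {stop 2, stop 3, stop 4, stop 5}: 58 + 61 = 119
  {stop 2} + {stop 1, stop 3, stop 4, stop 5}: 38 + 65 = 103
  {stop 1, stop 2} + {stop 3, stop 4, stop 5}: 75 + 49 = 124
  {stop 3} + {stop 1, stop 2, stop 4, stop 5}: 8 + 82 = 90
  {stop 1, stop 3} + {stop 2, stop 4, stop 5}: 58 + 54 = 112
  {stop 2, stop 3} + {stop 1, stop 4, stop 5}: 45 + 65 = 110
  … (15 splits in total)
Best: vehicle 1 Depot → stop 3 → Depot = 8; vehicle 2 Depot → stop 2 → stop 1 → stop 5 → stop 4 → Depot = 82; combined 90.

90 min — the smallest possible combined total.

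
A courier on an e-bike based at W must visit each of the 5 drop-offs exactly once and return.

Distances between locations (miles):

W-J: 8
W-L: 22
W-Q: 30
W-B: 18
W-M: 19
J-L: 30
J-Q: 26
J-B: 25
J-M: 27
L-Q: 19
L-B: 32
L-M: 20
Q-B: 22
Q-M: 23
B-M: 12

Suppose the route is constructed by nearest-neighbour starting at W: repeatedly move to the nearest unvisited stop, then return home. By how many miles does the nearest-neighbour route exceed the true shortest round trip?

Excess over optimum: 11 miles.

W: J=8, B=18, M=19, L=22, Q=30 ⇒ J
J: B=25, Q=26, M=27, L=30 ⇒ B
B: M=12, Q=22, L=32 ⇒ M
M: L=20, Q=23 ⇒ L
L: Q=19 ⇒ Q
NN route W → J → B → M → L → Q → W costs 114.
Optimal: W → J → Q → L → M → B → W costs 103 (by enumerating all 60 distinct tours).
Excess = 114 − 103 = 11.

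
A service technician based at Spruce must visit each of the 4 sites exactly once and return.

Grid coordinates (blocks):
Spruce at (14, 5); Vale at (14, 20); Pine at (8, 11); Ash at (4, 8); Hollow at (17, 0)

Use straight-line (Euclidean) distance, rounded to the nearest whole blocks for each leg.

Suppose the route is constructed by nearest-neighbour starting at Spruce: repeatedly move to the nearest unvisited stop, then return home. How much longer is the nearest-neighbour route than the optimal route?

From Spruce: Hollow=6, Pine=8, Ash=10, Vale=15 → choose Hollow (6).
From Hollow: Pine=14, Ash=15, Vale=20 → choose Pine (14).
From Pine: Ash=5, Vale=11 → choose Ash (5).
From Ash: Vale=16 → choose Vale (16).
NN route Spruce → Hollow → Pine → Ash → Vale → Spruce costs 56.
Optimal: Spruce → Vale → Pine → Ash → Hollow → Spruce costs 52 (by enumerating all 12 distinct tours).
Excess = 56 − 52 = 4.

4 blocks longer than the optimal tour.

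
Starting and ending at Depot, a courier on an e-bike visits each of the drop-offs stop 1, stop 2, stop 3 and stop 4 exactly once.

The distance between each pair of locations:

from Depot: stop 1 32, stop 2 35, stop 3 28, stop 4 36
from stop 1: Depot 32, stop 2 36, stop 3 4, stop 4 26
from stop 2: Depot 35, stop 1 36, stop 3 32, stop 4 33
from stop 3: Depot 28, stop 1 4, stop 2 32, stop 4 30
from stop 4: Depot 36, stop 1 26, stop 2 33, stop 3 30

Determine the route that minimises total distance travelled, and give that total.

126 — the shortest possible round trip.

Depot-stop 1-stop 2-stop 3-stop 4-Depot: 32+36+32+30+36 = 166
Depot-stop 1-stop 2-stop 4-stop 3-Depot: 32+36+33+30+28 = 159
Depot-stop 1-stop 3-stop 2-stop 4-Depot: 32+4+32+33+36 = 137
Depot-stop 1-stop 3-stop 4-stop 2-Depot: 32+4+30+33+35 = 134
Depot-stop 1-stop 4-stop 2-stop 3-Depot: 32+26+33+32+28 = 151
Depot-stop 1-stop 4-stop 3-stop 2-Depot: 32+26+30+32+35 = 155
Depot-stop 2-stop 1-stop 3-stop 4-Depot: 35+36+4+30+36 = 141
Depot-stop 2-stop 1-stop 4-stop 3-Depot: 35+36+26+30+28 = 155
Depot-stop 2-stop 3-stop 1-stop 4-Depot: 35+32+4+26+36 = 133
Depot-stop 2-stop 4-stop 1-stop 3-Depot: 35+33+26+4+28 = 126
Depot-stop 3-stop 1-stop 2-stop 4-Depot: 28+4+36+33+36 = 137
Depot-stop 3-stop 2-stop 1-stop 4-Depot: 28+32+36+26+36 = 158
The minimum is 126.
One optimal route: Depot → stop 2 → stop 4 → stop 1 → stop 3 → Depot (or its reverse).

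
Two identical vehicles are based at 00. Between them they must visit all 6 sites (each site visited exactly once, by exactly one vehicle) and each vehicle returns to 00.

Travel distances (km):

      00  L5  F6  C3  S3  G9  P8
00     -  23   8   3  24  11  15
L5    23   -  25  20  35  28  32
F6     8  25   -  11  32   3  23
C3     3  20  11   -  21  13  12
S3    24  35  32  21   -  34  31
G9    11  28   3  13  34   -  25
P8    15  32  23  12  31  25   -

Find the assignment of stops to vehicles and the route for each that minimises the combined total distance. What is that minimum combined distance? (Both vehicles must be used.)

Try each way of splitting the stops between the two vehicles (each non-empty) and, for each split, find the best tour for each vehicle:
  {L5} + {F6, C3, S3, G9, P8}: 46 + 91 = 137
  {F6} + {L5, C3, S3, G9, P8}: 16 + 120 = 136
  {L5, F6} + {C3, S3, G9, P8}: 56 + 91 = 147
  {C3} + {L5, F6, S3, G9, P8}: 6 + 120 = 126
  {L5, C3} + {F6, S3, G9, P8}: 46 + 91 = 137
  {F6, C3} + {L5, S3, G9, P8}: 22 + 120 = 142
  … (31 splits in total)
Best: vehicle 1 00 → C3 → 00 = 6; vehicle 2 00 → F6 → G9 → L5 → S3 → P8 → 00 = 120; combined 126.

126 km — the smallest possible combined total.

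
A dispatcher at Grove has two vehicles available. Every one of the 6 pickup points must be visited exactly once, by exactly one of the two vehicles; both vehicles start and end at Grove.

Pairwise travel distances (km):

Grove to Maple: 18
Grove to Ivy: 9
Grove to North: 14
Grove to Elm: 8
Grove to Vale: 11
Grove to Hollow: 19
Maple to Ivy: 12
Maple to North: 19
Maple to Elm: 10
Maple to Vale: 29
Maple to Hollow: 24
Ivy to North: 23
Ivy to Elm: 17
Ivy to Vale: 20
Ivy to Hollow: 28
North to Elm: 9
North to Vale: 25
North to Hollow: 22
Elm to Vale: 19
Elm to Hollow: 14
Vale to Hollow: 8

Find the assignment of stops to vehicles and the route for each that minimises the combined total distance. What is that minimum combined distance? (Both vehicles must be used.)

Check every non-empty split of the stops between the two vehicles; for each half take its own optimal tour:
  {Maple} + {Ivy, North, Elm, Vale, Hollow}: 36 + 74 = 110
  {Ivy} + {Maple, North, Elm, Vale, Hollow}: 18 + 76 = 94
  {Maple, Ivy} + {North, Elm, Vale, Hollow}: 39 + 56 = 95
  {North} + {Maple, Ivy, Elm, Vale, Hollow}: 28 + 64 = 92
  {Maple, North} + {Ivy, Elm, Vale, Hollow}: 51 + 59 = 110
  {Ivy, North} + {Maple, Elm, Vale, Hollow}: 46 + 61 = 107
  … (31 splits in total)
Best: vehicle 1 Grove → North → Grove = 28; vehicle 2 Grove → Ivy → Maple → Elm → Hollow → Vale → Grove = 64; combined 92.

92 km — the smallest possible combined total.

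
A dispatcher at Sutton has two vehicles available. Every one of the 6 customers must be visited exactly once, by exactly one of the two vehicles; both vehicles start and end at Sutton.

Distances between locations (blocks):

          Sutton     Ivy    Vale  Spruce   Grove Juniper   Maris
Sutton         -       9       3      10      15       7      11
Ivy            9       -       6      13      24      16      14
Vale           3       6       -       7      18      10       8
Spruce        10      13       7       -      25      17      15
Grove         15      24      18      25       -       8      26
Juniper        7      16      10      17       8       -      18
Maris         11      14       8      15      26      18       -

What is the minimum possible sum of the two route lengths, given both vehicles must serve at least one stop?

Check every non-empty split of the stops between the two vehicles; for each half take its own optimal tour:
  {Ivy} + {Vale, Spruce, Grove, Juniper, Maris}: 18 + 66 = 84
  {Vale} + {Ivy, Spruce, Grove, Juniper, Maris}: 6 + 78 = 84
  {Ivy, Vale} + {Spruce, Grove, Juniper, Maris}: 18 + 66 = 84
  {Spruce} + {Ivy, Vale, Grove, Juniper, Maris}: 20 + 64 = 84
  {Ivy, Spruce} + {Vale, Grove, Juniper, Maris}: 32 + 52 = 84
  {Vale, Spruce} + {Ivy, Grove, Juniper, Maris}: 20 + 64 = 84
  … (31 splits in total)
  {Grove, Juniper} + {Ivy, Vale, Spruce, Maris}: 30 + 48 = 78  ← best
Best: vehicle 1 Sutton → Grove → Juniper → Sutton = 30; vehicle 2 Sutton → Ivy → Vale → Spruce → Maris → Sutton = 48; combined 78.

Minimum combined distance: 78 blocks.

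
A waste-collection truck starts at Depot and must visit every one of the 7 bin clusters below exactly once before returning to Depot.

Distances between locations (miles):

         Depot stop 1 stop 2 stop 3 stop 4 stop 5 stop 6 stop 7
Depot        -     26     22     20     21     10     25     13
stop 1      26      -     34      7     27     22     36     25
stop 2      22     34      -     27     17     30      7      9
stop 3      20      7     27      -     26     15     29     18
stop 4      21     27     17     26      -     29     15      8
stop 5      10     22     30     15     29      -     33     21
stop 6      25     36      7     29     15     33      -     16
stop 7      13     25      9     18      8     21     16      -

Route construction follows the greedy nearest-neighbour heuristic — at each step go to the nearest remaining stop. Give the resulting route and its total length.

Nearest-neighbour total = 109 miles; route Depot → stop 5 → stop 3 → stop 1 → stop 7 → stop 4 → stop 6 → stop 2 → Depot.

At Depot the remaining stops are stop 5 10, stop 7 13, stop 3 20, stop 4 21, stop 2 22, stop 6 25, stop 1 26; go to stop 5.
At stop 5 the remaining stops are stop 3 15, stop 7 21, stop 1 22, stop 4 29, stop 2 30, stop 6 33; go to stop 3.
At stop 3 the remaining stops are stop 1 7, stop 7 18, stop 4 26, stop 2 27, stop 6 29; go to stop 1.
At stop 1 the remaining stops are stop 7 25, stop 4 27, stop 2 34, stop 6 36; go to stop 7.
At stop 7 the remaining stops are stop 4 8, stop 2 9, stop 6 16; go to stop 4.
At stop 4 the remaining stops are stop 6 15, stop 2 17; go to stop 6.
At stop 6 the remaining stops are stop 2 7; go to stop 2.
Return stop 2→Depot: 22.
Total = 10 + 15 + 7 + 25 + 8 + 15 + 7 + 22 = 109.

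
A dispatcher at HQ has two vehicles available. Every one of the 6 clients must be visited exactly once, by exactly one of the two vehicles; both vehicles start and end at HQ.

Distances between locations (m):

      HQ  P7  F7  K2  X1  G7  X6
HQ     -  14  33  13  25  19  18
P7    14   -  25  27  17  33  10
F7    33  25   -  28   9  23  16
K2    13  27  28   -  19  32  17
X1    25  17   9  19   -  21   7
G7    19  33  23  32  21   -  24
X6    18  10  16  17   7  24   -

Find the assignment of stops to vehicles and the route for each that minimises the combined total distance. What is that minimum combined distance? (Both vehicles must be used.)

108 m — the smallest possible combined total.

Check every non-empty split of the stops between the two vehicles; for each half take its own optimal tour:
  {P7} + {F7, K2, X1, G7, X6}: 28 + 88 = 116
  {F7} + {P7, K2, X1, G7, X6}: 66 + 97 = 163
  {P7, F7} + {K2, X1, G7, X6}: 72 + 77 = 149
  {K2} + {P7, F7, X1, G7, X6}: 26 + 82 = 108
  {P7, K2} + {F7, X1, G7, X6}: 54 + 76 = 130
  {F7, K2} + {P7, X1, G7, X6}: 74 + 71 = 145
  … (31 splits in total)
Best: vehicle 1 HQ → K2 → HQ = 26; vehicle 2 HQ → P7 → X6 → X1 → F7 → G7 → HQ = 82; combined 108.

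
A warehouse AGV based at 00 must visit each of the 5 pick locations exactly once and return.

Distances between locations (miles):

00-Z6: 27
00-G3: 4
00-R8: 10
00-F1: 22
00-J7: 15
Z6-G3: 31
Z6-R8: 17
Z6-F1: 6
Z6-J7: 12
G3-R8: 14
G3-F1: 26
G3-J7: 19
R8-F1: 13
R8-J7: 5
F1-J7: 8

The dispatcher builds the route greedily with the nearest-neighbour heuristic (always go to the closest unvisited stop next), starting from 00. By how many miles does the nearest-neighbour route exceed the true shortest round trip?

From 00: G3=4, R8=10, J7=15, F1=22, Z6=27 → choose G3 (4).
From G3: R8=14, J7=19, F1=26, Z6=31 → choose R8 (14).
From R8: J7=5, F1=13, Z6=17 → choose J7 (5).
From J7: F1=8, Z6=12 → choose F1 (8).
From F1: Z6=6 → choose Z6 (6).
NN route 00 → G3 → R8 → J7 → F1 → Z6 → 00 costs 64.
Optimal: 00 → G3 → R8 → J7 → Z6 → F1 → 00 costs 63 (by enumerating all 60 distinct tours).
Excess = 64 − 63 = 1.

Excess over optimum: 1 miles.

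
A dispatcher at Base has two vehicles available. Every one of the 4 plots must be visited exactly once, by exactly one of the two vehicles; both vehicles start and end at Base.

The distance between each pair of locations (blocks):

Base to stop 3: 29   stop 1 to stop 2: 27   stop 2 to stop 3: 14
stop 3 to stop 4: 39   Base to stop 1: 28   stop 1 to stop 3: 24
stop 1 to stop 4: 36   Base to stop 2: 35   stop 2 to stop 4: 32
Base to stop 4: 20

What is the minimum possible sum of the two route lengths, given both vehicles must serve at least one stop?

There are 2^3 − 1 = 7 ways to divide the 4 stops into two non-empty groups. For each, the best each vehicle can do is its own shortest tour through its group:
  {stop 1} + {stop 2, stop 3, stop 4}: 56 + 95 = 151
  {stop 2} + {stop 1, stop 3, stop 4}: 70 + 109 = 179
  {stop 1, stop 2} + {stop 3, stop 4}: 90 + 88 = 178
  {stop 3} + {stop 1, stop 2, stop 4}: 58 + 107 = 165
  {stop 1, stop 3} + {stop 2, stop 4}: 81 + 87 = 168
  {stop 2, stop 3} + {stop 1, stop 4}: 78 + 84 = 162
  … (7 splits in total)
  {stop 1, stop 2, stop 3} + {stop 4}: 98 + 40 = 138  ← best
Best: vehicle 1 Base → stop 1 → stop 2 → stop 3 → Base = 98; vehicle 2 Base → stop 4 → Base = 40; combined 138.

138 blocks — the smallest possible combined total.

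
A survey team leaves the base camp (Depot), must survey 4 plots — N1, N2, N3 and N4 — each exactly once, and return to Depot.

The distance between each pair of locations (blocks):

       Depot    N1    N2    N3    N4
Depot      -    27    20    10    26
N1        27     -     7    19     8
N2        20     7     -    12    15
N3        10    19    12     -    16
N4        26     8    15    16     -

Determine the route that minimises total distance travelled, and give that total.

There are 12 distinct closed tours to check (reversals are equivalent).
Depot - N1 - N2 - N3 - N4 - Depot: 27+7+12+16+26 = 88
Depot - N1 - N2 - N4 - N3 - Depot: 27+7+15+16+10 = 75
Depot - N1 - N3 - N2 - N4 - Depot: 27+19+12+15+26 = 99
Depot - N1 - N3 - N4 - N2 - Depot: 27+19+16+15+20 = 97
Depot - N1 - N4 - N2 - N3 - Depot: 27+8+15+12+10 = 72
Depot - N1 - N4 - N3 - N2 - Depot: 27+8+16+12+20 = 83
Depot - N2 - N1 - N3 - N4 - Depot: 20+7+19+16+26 = 88
Depot - N2 - N1 - N4 - N3 - Depot: 20+7+8+16+10 = 61
Depot - N2 - N3 - N1 - N4 - Depot: 20+12+19+8+26 = 85
Depot - N2 - N4 - N1 - N3 - Depot: 20+15+8+19+10 = 72
Depot - N3 - N1 - N2 - N4 - Depot: 10+19+7+15+26 = 77
Depot - N3 - N2 - N1 - N4 - Depot: 10+12+7+8+26 = 63
The minimum is 61.
One optimal route: Depot → N2 → N1 → N4 → N3 → Depot (or its reverse).

Shortest round trip = 61 blocks.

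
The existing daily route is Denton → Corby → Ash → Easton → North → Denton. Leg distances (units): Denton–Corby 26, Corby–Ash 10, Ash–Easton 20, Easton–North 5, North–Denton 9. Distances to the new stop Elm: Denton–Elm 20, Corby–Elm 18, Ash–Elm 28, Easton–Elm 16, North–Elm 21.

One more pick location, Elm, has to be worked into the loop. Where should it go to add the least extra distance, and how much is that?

Minimum extra distance: 12, inserting Elm between Denton and Corby.

Insertion cost between consecutive stops i–j is d(i,Elm) + d(Elm,j) − d(i,j):
  between Denton and Corby: 20 + 18 − 26 = 12
  between Corby and Ash: 18 + 28 − 10 = 36
  between Ash and Easton: 28 + 16 − 20 = 24
  between Easton and North: 16 + 21 − 5 = 32
  between North and Denton: 21 + 20 − 9 = 32
Cheapest insertion is between Denton and Corby, adding 12.
New total = 70 + 12 = 82.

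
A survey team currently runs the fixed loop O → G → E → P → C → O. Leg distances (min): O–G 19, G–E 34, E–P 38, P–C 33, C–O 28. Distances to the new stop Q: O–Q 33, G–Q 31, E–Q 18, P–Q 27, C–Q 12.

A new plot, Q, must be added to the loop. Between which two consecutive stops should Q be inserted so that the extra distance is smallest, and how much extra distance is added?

+6 min — insert Q between P and C.

Insertion cost between consecutive stops i–j is d(i,Q) + d(Q,j) − d(i,j):
  between O and G: 33 + 31 − 19 = 45
  between G and E: 31 + 18 − 34 = 15
  between E and P: 18 + 27 − 38 = 7
  between P and C: 27 + 12 − 33 = 6
  between C and O: 12 + 33 − 28 = 17
Cheapest insertion is between P and C, adding 6.
New total = 152 + 6 = 158.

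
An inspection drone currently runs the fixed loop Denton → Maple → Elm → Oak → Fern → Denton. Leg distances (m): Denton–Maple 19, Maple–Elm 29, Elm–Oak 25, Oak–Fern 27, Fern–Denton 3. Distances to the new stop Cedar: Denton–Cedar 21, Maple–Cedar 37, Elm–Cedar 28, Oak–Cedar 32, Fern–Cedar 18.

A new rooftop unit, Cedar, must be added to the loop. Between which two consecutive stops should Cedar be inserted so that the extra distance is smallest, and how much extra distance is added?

Minimum extra distance: 23 m, inserting Cedar between Oak and Fern.

Insertion cost between consecutive stops i–j is d(i,Cedar) + d(Cedar,j) − d(i,j):
  between Denton and Maple: 21 + 37 − 19 = 39
  between Maple and Elm: 37 + 28 − 29 = 36
  between Elm and Oak: 28 + 32 − 25 = 35
  between Oak and Fern: 32 + 18 − 27 = 23
  between Fern and Denton: 18 + 21 − 3 = 36
Cheapest insertion is between Oak and Fern, adding 23.
New total = 103 + 23 = 126.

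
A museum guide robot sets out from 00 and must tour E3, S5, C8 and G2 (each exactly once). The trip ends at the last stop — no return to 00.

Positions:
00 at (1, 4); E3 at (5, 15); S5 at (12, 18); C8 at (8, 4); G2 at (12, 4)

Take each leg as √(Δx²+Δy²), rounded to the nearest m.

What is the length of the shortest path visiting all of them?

Shortest open route: 32 m.

There are 4! = 24 possible orderings.
00 - E3 - S5 - C8 - G2: 12+8+15+4 = 39
00 - E3 - S5 - G2 - C8: 12+8+14+4 = 38
00 - E3 - C8 - S5 - G2: 12+11+15+14 = 52
00 - E3 - C8 - G2 - S5: 12+11+4+14 = 41
00 - E3 - G2 - S5 - C8: 12+13+14+15 = 54
00 - E3 - G2 - C8 - S5: 12+13+4+15 = 44
00 - S5 - E3 - C8 - G2: 18+8+11+4 = 41
00 - S5 - E3 - G2 - C8: 18+8+13+4 = 43
00 - S5 - C8 - E3 - G2: 18+15+11+13 = 57
00 - S5 - C8 - G2 - E3: 18+15+4+13 = 50
00 - S5 - G2 - E3 - C8: 18+14+13+11 = 56
00 - S5 - G2 - C8 - E3: 18+14+4+11 = 47
00 - C8 - E3 - S5 - G2: 7+11+8+14 = 40
00 - C8 - E3 - G2 - S5: 7+11+13+14 = 45
… (10 more)
00 - C8 - G2 - E3 - S5: 7+4+13+8 = 32  ← best
The minimum is 32.
One shortest path: 00 → C8 → G2 → E3 → S5.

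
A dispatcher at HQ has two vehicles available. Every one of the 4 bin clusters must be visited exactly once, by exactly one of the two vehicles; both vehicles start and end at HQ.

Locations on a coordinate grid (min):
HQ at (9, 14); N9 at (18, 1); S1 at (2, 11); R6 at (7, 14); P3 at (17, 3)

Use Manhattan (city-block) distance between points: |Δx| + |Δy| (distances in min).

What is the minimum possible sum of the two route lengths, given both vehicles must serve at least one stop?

62 min — the smallest possible combined total.

Check every non-empty split of the stops between the two vehicles; for each half take its own optimal tour:
  {N9} + {S1, R6, P3}: 44 + 52 = 96
  {S1} + {N9, R6, P3}: 20 + 48 = 68
  {N9, S1} + {R6, P3}: 58 + 42 = 100
  {R6} + {N9, S1, P3}: 4 + 58 = 62
  {N9, R6} + {S1, P3}: 48 + 52 = 100
  {S1, R6} + {N9, P3}: 20 + 44 = 64
  … (7 splits in total)
Best: vehicle 1 HQ → R6 → HQ = 4; vehicle 2 HQ → N9 → P3 → S1 → HQ = 58; combined 62.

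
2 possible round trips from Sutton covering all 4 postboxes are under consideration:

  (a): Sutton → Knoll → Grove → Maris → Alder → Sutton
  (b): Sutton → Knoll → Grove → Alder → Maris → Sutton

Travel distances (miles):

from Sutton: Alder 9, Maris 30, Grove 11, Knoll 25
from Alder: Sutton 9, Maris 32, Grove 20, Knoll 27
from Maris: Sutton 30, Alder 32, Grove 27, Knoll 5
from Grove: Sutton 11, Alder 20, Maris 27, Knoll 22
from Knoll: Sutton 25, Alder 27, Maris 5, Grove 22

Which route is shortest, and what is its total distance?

(a): 25 + 22 + 27 + 32 + 9 = 115
(b): 25 + 22 + 20 + 32 + 30 = 129

115 miles — (a) is the shortest.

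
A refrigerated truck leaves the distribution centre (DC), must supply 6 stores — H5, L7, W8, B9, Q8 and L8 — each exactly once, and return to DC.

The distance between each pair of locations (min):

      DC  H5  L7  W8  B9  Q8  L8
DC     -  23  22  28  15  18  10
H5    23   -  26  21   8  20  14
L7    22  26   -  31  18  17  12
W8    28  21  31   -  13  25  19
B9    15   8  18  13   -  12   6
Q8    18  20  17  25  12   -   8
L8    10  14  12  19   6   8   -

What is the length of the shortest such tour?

There are 360 distinct closed tours to check (reversals are equivalent).
DC → H5 → L7 → W8 → B9 → Q8 → L8 → DC: 23+26+31+13+12+8+10 = 123
DC → H5 → L7 → W8 → B9 → L8 → Q8 → DC: 23+26+31+13+6+8+18 = 125
DC → H5 → L7 → W8 → Q8 → B9 → L8 → DC: 23+26+31+25+12+6+10 = 133
DC → H5 → L7 → W8 → Q8 → L8 → B9 → DC: 23+26+31+25+8+6+15 = 134
DC → H5 → L7 → W8 → L8 → B9 → Q8 → DC: 23+26+31+19+6+12+18 = 135
DC → H5 → L7 → W8 → L8 → Q8 → B9 → DC: 23+26+31+19+8+12+15 = 134
DC → H5 → L7 → B9 → W8 → Q8 → L8 → DC: 23+26+18+13+25+8+10 = 123
DC → H5 → L7 → B9 → W8 → L8 → Q8 → DC: 23+26+18+13+19+8+18 = 125
… (352 more)
DC → H5 → W8 → B9 → Q8 → L7 → L8 → DC: 23+21+13+12+17+12+10 = 108  ← best
The minimum is 108.
One optimal route: DC → H5 → W8 → B9 → Q8 → L7 → L8 → DC (or its reverse).

Minimum total distance: 108 min.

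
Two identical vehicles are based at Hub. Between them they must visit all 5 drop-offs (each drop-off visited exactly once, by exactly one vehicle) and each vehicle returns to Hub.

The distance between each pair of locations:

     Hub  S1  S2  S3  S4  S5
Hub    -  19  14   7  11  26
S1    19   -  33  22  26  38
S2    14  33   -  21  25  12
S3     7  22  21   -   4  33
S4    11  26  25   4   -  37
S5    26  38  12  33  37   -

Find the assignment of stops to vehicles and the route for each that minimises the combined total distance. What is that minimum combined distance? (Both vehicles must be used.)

There are 2^4 − 1 = 15 ways to divide the 5 stops into two non-empty groups. For each, the best each vehicle can do is its own shortest tour through its group:
  {S1} + {S2, S3, S4, S5}: 38 + 74 = 112
  {S2} + {S1, S3, S4, S5}: 28 + 101 = 129
  {S1, S2} + {S3, S4, S5}: 66 + 74 = 140
  {S3} + {S1, S2, S4, S5}: 14 + 101 = 115
  {S1, S3} + {S2, S4, S5}: 48 + 74 = 122
  {S2, S3} + {S1, S4, S5}: 42 + 101 = 143
  … (15 splits in total)
  {S3, S4} + {S1, S2, S5}: 22 + 83 = 105  ← best
Best: vehicle 1 Hub → S3 → S4 → Hub = 22; vehicle 2 Hub → S1 → S5 → S2 → Hub = 83; combined 105.

Minimum combined distance: 105.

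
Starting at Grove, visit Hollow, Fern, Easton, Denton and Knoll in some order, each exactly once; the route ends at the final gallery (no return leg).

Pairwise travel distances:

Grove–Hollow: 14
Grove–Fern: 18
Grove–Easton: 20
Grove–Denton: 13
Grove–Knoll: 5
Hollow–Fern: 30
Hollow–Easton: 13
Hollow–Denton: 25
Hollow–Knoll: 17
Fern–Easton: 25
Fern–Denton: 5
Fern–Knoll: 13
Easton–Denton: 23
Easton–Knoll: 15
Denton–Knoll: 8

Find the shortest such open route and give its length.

55 — the minimum one-way total.

There are 5! = 120 possible orderings.
Grove - Hollow - Fern - Easton - Denton - Knoll: 14+30+25+23+8 = 100
Grove - Hollow - Fern - Easton - Knoll - Denton: 14+30+25+15+8 = 92
Grove - Hollow - Fern - Denton - Easton - Knoll: 14+30+5+23+15 = 87
Grove - Hollow - Fern - Denton - Knoll - Easton: 14+30+5+8+15 = 72
Grove - Hollow - Fern - Knoll - Easton - Denton: 14+30+13+15+23 = 95
Grove - Hollow - Fern - Knoll - Denton - Easton: 14+30+13+8+23 = 88
Grove - Hollow - Easton - Fern - Denton - Knoll: 14+13+25+5+8 = 65
Grove - Hollow - Easton - Fern - Knoll - Denton: 14+13+25+13+8 = 73
Grove - Hollow - Easton - Denton - Fern - Knoll: 14+13+23+5+13 = 68
Grove - Hollow - Easton - Denton - Knoll - Fern: 14+13+23+8+13 = 71
Grove - Hollow - Easton - Knoll - Fern - Denton: 14+13+15+13+5 = 60
Grove - Hollow - Easton - Knoll - Denton - Fern: 14+13+15+8+5 = 55
Grove - Hollow - Denton - Fern - Easton - Knoll: 14+25+5+25+15 = 84
Grove - Hollow - Denton - Fern - Knoll - Easton: 14+25+5+13+15 = 72
… (106 more)
The minimum is 55.
One shortest path: Grove → Hollow → Easton → Knoll → Denton → Fern.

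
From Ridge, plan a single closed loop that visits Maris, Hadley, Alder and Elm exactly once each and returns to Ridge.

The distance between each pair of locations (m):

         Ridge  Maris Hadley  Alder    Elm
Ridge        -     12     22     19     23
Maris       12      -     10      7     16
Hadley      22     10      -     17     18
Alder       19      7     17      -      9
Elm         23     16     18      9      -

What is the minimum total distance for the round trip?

With 4 stops there are 4!/2 = 12 distinct round trips (a route and its reverse cost the same).
Ridge→Maris→Hadley→Alder→Elm→Ridge: 12+10+17+9+23 = 71
Ridge→Maris→Hadley→Elm→Alder→Ridge: 12+10+18+9+19 = 68
Ridge→Maris→Alder→Hadley→Elm→Ridge: 12+7+17+18+23 = 77
Ridge→Maris→Alder→Elm→Hadley→Ridge: 12+7+9+18+22 = 68
Ridge→Maris→Elm→Hadley→Alder→Ridge: 12+16+18+17+19 = 82
Ridge→Maris→Elm→Alder→Hadley→Ridge: 12+16+9+17+22 = 76
Ridge→Hadley→Maris→Alder→Elm→Ridge: 22+10+7+9+23 = 71
Ridge→Hadley→Maris→Elm→Alder→Ridge: 22+10+16+9+19 = 76
Ridge→Hadley→Alder→Maris→Elm→Ridge: 22+17+7+16+23 = 85
Ridge→Hadley→Elm→Maris→Alder→Ridge: 22+18+16+7+19 = 82
Ridge→Alder→Maris→Hadley→Elm→Ridge: 19+7+10+18+23 = 77
Ridge→Alder→Hadley→Maris→Elm→Ridge: 19+17+10+16+23 = 85
The minimum is 68.
One optimal route: Ridge → Maris → Hadley → Elm → Alder → Ridge (or its reverse).

Minimum total distance: 68 m.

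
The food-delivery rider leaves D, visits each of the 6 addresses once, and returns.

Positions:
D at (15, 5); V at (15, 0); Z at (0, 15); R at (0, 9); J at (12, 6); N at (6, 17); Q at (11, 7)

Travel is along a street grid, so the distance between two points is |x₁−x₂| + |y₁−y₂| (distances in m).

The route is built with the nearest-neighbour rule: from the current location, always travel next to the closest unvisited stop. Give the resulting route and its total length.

Total distance 76 m via the nearest-neighbour route D → J → Q → V → R → Z → N → D.

At D the remaining stops are J 4, V 5, Q 6, R 19, N 21, Z 25; go to J.
At J the remaining stops are Q 2, V 9, R 15, N 17, Z 21; go to Q.
At Q the remaining stops are V 11, R 13, N 15, Z 19; go to V.
At V the remaining stops are R 24, N 26, Z 30; go to R.
At R the remaining stops are Z 6, N 14; go to Z.
At Z the remaining stops are N 8; go to N.
Return N→D: 21.
Total = 4 + 2 + 11 + 24 + 6 + 8 + 21 = 76.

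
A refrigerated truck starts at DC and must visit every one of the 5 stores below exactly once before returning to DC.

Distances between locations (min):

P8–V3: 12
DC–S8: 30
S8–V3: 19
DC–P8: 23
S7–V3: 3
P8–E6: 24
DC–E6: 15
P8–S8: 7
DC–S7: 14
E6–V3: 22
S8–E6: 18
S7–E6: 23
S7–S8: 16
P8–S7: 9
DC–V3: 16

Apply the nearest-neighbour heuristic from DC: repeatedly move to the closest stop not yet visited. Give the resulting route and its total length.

69 min along DC → S7 → V3 → P8 → S8 → E6 → DC.

At DC the remaining stops are S7 14, E6 15, V3 16, P8 23, S8 30; go to S7.
At S7 the remaining stops are V3 3, P8 9, S8 16, E6 23; go to V3.
At V3 the remaining stops are P8 12, S8 19, E6 22; go to P8.
At P8 the remaining stops are S8 7, E6 24; go to S8.
At S8 the remaining stops are E6 18; go to E6.
Return E6→DC: 15.
Total = 14 + 3 + 12 + 7 + 18 + 15 = 69.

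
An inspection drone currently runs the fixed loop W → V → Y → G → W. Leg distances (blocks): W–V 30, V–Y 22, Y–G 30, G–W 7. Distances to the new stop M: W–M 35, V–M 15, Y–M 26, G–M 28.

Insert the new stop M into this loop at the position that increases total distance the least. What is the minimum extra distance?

Adding 19 blocks by placing M on the V–Y leg.

Insertion cost between consecutive stops i–j is d(i,M) + d(M,j) − d(i,j):
  between W and V: 35 + 15 − 30 = 20
  between V and Y: 15 + 26 − 22 = 19
  between Y and G: 26 + 28 − 30 = 24
  between G and W: 28 + 35 − 7 = 56
Cheapest insertion is between V and Y, adding 19.
New total = 89 + 19 = 108.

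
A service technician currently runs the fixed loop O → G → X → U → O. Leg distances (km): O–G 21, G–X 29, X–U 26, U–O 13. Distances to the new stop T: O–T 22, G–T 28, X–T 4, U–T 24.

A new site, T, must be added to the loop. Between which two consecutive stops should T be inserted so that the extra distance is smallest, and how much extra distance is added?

+2 km — insert T between X and U.

Insertion cost between consecutive stops i–j is d(i,T) + d(T,j) − d(i,j):
  between O and G: 22 + 28 − 21 = 29
  between G and X: 28 + 4 − 29 = 3
  between X and U: 4 + 24 − 26 = 2
  between U and O: 24 + 22 − 13 = 33
Cheapest insertion is between X and U, adding 2.
New total = 89 + 2 = 91.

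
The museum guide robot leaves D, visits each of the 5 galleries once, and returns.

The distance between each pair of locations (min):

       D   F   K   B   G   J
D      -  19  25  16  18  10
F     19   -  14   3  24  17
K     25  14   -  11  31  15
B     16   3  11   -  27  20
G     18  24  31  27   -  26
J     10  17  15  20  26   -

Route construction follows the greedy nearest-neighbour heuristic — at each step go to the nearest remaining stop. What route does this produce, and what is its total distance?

81 min along D → J → K → B → F → G → D.

D → [J:10 / B:16 / G:18 / F:19 / K:25] → J (10)
J → [K:15 / F:17 / B:20 / G:26] → K (15)
K → [B:11 / F:14 / G:31] → B (11)
B → [F:3 / G:27] → F (3)
F → [G:24] → G (24)
Return G→D: 18.
Total = 10 + 15 + 11 + 3 + 24 + 18 = 81.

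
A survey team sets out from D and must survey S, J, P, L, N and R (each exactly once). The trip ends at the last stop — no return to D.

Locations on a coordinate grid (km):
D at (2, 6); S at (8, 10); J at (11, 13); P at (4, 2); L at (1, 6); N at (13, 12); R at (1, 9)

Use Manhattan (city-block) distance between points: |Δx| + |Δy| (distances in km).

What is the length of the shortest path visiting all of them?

There are 6! = 720 possible orderings.
D → S → J → P → L → N → R: 10+6+18+7+18+15 = 74
D → S → J → P → L → R → N: 10+6+18+7+3+15 = 59
D → S → J → P → N → L → R: 10+6+18+19+18+3 = 74
D → S → J → P → N → R → L: 10+6+18+19+15+3 = 71
D → S → J → P → R → L → N: 10+6+18+10+3+18 = 65
D → S → J → P → R → N → L: 10+6+18+10+15+18 = 77
D → S → J → L → P → N → R: 10+6+17+7+19+15 = 74
D → S → J → L → P → R → N: 10+6+17+7+10+15 = 65
… (712 more)
D → P → L → R → S → J → N: 6+7+3+8+6+3 = 33  ← best
The minimum is 33.
One shortest path: D → P → L → R → S → J → N.

33 km — the minimum one-way total.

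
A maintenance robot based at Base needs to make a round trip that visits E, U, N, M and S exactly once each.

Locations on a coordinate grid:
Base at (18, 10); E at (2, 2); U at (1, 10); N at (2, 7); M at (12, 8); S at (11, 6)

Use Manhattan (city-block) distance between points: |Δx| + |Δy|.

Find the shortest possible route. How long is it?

With 5 stops there are 5!/2 = 60 distinct round trips (a route and its reverse cost the same).
Base-E-U-N-M-S-Base: 24+9+4+11+3+11 = 62
Base-E-U-N-S-M-Base: 24+9+4+10+3+8 = 58
Base-E-U-M-N-S-Base: 24+9+13+11+10+11 = 78
Base-E-U-M-S-N-Base: 24+9+13+3+10+19 = 78
Base-E-U-S-N-M-Base: 24+9+14+10+11+8 = 76
Base-E-U-S-M-N-Base: 24+9+14+3+11+19 = 80
Base-E-N-U-M-S-Base: 24+5+4+13+3+11 = 60
Base-E-N-U-S-M-Base: 24+5+4+14+3+8 = 58
Base-E-N-M-U-S-Base: 24+5+11+13+14+11 = 78
Base-E-N-M-S-U-Base: 24+5+11+3+14+17 = 74
Base-E-N-S-U-M-Base: 24+5+10+14+13+8 = 74
Base-E-N-S-M-U-Base: 24+5+10+3+13+17 = 72
Base-E-M-U-N-S-Base: 24+16+13+4+10+11 = 78
Base-E-M-U-S-N-Base: 24+16+13+14+10+19 = 96
… (46 more)
Base-U-N-E-S-M-Base: 17+4+5+13+3+8 = 50  ← best
The minimum is 50.
One optimal route: Base → U → N → E → S → M → Base (or its reverse).

Shortest round trip = 50.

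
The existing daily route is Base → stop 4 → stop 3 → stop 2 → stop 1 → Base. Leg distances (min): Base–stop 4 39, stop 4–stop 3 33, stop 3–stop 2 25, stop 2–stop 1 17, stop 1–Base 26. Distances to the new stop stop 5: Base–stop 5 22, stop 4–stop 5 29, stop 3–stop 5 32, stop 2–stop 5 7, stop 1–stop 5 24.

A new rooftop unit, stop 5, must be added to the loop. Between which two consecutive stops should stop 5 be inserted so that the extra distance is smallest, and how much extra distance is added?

Adding 12 min by placing stop 5 on the Base–stop 4 leg.

Insertion cost between consecutive stops i–j is d(i,stop 5) + d(stop 5,j) − d(i,j):
  between Base and stop 4: 22 + 29 − 39 = 12
  between stop 4 and stop 3: 29 + 32 − 33 = 28
  between stop 3 and stop 2: 32 + 7 − 25 = 14
  between stop 2 and stop 1: 7 + 24 − 17 = 14
  between stop 1 and Base: 24 + 22 − 26 = 20
Cheapest insertion is between Base and stop 4, adding 12.
New total = 140 + 12 = 152.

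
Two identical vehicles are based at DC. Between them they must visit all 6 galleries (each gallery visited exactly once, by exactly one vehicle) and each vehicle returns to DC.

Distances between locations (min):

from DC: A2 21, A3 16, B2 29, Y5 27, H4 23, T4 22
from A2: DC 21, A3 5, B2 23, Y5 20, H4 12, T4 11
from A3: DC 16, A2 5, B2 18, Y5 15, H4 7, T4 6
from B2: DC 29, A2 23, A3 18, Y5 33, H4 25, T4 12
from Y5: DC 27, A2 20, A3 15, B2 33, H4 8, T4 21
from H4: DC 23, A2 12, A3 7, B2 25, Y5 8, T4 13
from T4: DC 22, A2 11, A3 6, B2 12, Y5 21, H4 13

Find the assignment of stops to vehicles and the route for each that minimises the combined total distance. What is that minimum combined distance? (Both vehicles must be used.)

Minimum combined distance: 131 min.

Try each way of splitting the stops between the two vehicles (each non-empty) and, for each split, find the best tour for each vehicle:
  {A2} + {A3, B2, Y5, H4, T4}: 42 + 89 = 131
  {A3} + {A2, B2, Y5, H4, T4}: 32 + 99 = 131
  {A2, A3} + {B2, Y5, H4, T4}: 42 + 89 = 131
  {B2} + {A2, A3, Y5, H4, T4}: 58 + 80 = 138
  {A2, B2} + {A3, Y5, H4, T4}: 73 + 70 = 143
  {A3, B2} + {A2, Y5, H4, T4}: 63 + 80 = 143
  … (31 splits in total)
Best: vehicle 1 DC → A2 → DC = 42; vehicle 2 DC → B2 → T4 → A3 → H4 → Y5 → DC = 89; combined 131.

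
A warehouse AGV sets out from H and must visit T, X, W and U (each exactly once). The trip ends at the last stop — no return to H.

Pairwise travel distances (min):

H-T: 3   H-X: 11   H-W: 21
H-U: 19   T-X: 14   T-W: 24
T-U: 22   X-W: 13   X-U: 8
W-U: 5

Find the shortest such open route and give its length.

Minimum one-way distance = 30 min.

There are 4! = 24 possible orderings.
H - T - X - W - U: 3+14+13+5 = 35
H - T - X - U - W: 3+14+8+5 = 30
H - T - W - X - U: 3+24+13+8 = 48
H - T - W - U - X: 3+24+5+8 = 40
H - T - U - X - W: 3+22+8+13 = 46
H - T - U - W - X: 3+22+5+13 = 43
H - X - T - W - U: 11+14+24+5 = 54
H - X - T - U - W: 11+14+22+5 = 52
H - X - W - T - U: 11+13+24+22 = 70
H - X - W - U - T: 11+13+5+22 = 51
H - X - U - T - W: 11+8+22+24 = 65
H - X - U - W - T: 11+8+5+24 = 48
H - W - T - X - U: 21+24+14+8 = 67
H - W - T - U - X: 21+24+22+8 = 75
… (10 more)
The minimum is 30.
One shortest path: H → T → X → U → W.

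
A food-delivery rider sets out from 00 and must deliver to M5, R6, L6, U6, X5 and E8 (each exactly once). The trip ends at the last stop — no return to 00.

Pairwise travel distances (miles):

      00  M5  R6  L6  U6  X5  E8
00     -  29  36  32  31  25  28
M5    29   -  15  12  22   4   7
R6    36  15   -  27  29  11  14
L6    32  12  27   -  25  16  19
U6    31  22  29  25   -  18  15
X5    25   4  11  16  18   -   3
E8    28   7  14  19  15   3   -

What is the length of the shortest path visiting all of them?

There are 6! = 720 possible orderings.
00 → M5 → R6 → L6 → U6 → X5 → E8: 29+15+27+25+18+3 = 117
00 → M5 → R6 → L6 → U6 → E8 → X5: 29+15+27+25+15+3 = 114
00 → M5 → R6 → L6 → X5 → U6 → E8: 29+15+27+16+18+15 = 120
00 → M5 → R6 → L6 → X5 → E8 → U6: 29+15+27+16+3+15 = 105
00 → M5 → R6 → L6 → E8 → U6 → X5: 29+15+27+19+15+18 = 123
00 → M5 → R6 → L6 → E8 → X5 → U6: 29+15+27+19+3+18 = 111
00 → M5 → R6 → U6 → L6 → X5 → E8: 29+15+29+25+16+3 = 117
00 → M5 → R6 → U6 → L6 → E8 → X5: 29+15+29+25+19+3 = 120
… (712 more)
00 → U6 → E8 → R6 → X5 → M5 → L6: 31+15+14+11+4+12 = 87  ← best
The minimum is 87.
One shortest path: 00 → U6 → E8 → R6 → X5 → M5 → L6.

87 miles — the minimum one-way total.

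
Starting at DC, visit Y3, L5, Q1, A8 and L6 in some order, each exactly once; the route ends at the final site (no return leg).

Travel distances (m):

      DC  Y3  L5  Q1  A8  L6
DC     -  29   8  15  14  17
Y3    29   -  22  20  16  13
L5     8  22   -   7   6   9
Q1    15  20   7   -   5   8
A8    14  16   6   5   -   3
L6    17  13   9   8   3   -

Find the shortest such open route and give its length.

There are 5! = 120 possible orderings.
DC - Y3 - L5 - Q1 - A8 - L6: 29+22+7+5+3 = 66
DC - Y3 - L5 - Q1 - L6 - A8: 29+22+7+8+3 = 69
DC - Y3 - L5 - A8 - Q1 - L6: 29+22+6+5+8 = 70
DC - Y3 - L5 - A8 - L6 - Q1: 29+22+6+3+8 = 68
DC - Y3 - L5 - L6 - Q1 - A8: 29+22+9+8+5 = 73
DC - Y3 - L5 - L6 - A8 - Q1: 29+22+9+3+5 = 68
DC - Y3 - Q1 - L5 - A8 - L6: 29+20+7+6+3 = 65
DC - Y3 - Q1 - L5 - L6 - A8: 29+20+7+9+3 = 68
DC - Y3 - Q1 - A8 - L5 - L6: 29+20+5+6+9 = 69
DC - Y3 - Q1 - A8 - L6 - L5: 29+20+5+3+9 = 66
DC - Y3 - Q1 - L6 - L5 - A8: 29+20+8+9+6 = 72
DC - Y3 - Q1 - L6 - A8 - L5: 29+20+8+3+6 = 66
DC - Y3 - A8 - L5 - Q1 - L6: 29+16+6+7+8 = 66
DC - Y3 - A8 - L5 - L6 - Q1: 29+16+6+9+8 = 68
… (106 more)
DC - L5 - Q1 - A8 - L6 - Y3: 8+7+5+3+13 = 36  ← best
The minimum is 36.
One shortest path: DC → L5 → Q1 → A8 → L6 → Y3.

Shortest open route: 36 m.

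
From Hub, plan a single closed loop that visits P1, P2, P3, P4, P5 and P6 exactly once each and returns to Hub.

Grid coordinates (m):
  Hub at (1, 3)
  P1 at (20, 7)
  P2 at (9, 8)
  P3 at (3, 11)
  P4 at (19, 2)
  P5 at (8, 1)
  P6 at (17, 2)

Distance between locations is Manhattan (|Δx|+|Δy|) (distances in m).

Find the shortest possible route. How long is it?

Hub → P1 → P2 → P3 → P4 → P5 → P6 → Hub: 23+12+9+25+12+10+17 = 108
Hub → P1 → P2 → P3 → P4 → P6 → P5 → Hub: 23+12+9+25+2+10+9 = 90
Hub → P1 → P2 → P3 → P5 → P4 → P6 → Hub: 23+12+9+15+12+2+17 = 90
Hub → P1 → P2 → P3 → P5 → P6 → P4 → Hub: 23+12+9+15+10+2+19 = 90
Hub → P1 → P2 → P3 → P6 → P4 → P5 → Hub: 23+12+9+23+2+12+9 = 90
Hub → P1 → P2 → P3 → P6 → P5 → P4 → Hub: 23+12+9+23+10+12+19 = 108
Hub → P1 → P2 → P4 → P3 → P5 → P6 → Hub: 23+12+16+25+15+10+17 = 118
Hub → P1 → P2 → P4 → P3 → P6 → P5 → Hub: 23+12+16+25+23+10+9 = 118
… (352 more)
Hub → P3 → P2 → P1 → P4 → P6 → P5 → Hub: 10+9+12+6+2+10+9 = 58  ← best
The minimum is 58.
One optimal route: Hub → P3 → P2 → P1 → P4 → P6 → P5 → Hub (or its reverse).

Shortest round trip = 58 m.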